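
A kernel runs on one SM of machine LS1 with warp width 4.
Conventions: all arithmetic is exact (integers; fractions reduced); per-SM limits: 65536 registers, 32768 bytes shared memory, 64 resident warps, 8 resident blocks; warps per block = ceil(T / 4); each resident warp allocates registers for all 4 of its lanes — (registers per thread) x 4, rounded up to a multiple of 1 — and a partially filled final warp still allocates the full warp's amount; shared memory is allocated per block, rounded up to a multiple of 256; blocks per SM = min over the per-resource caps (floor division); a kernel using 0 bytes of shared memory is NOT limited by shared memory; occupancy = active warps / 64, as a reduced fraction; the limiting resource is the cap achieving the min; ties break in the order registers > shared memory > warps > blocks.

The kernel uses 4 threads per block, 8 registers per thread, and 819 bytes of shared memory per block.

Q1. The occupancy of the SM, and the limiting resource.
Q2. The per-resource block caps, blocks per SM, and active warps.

Answer: occupancy 1/8, limited by blocks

registers: 2048 blocks
shared memory: 32 blocks
warps: 64 blocks
blocks: 8 blocks

Answer: 8 blocks, 8 active warps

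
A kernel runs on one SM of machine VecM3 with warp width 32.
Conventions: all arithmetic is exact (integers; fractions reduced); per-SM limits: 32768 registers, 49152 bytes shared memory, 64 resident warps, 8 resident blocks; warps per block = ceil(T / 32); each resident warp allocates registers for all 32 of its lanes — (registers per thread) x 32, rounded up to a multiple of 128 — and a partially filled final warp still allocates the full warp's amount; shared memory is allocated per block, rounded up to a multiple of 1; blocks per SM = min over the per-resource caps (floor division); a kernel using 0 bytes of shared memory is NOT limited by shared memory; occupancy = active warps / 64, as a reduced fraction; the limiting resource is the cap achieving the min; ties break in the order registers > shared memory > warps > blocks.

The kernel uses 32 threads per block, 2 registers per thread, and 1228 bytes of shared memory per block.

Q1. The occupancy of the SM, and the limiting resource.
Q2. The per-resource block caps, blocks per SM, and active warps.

Answer: occupancy 1/8, limited by blocks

registers: 256 blocks
shared memory: 40 blocks
warps: 64 blocks
blocks: 8 blocks

Answer: 8 blocks, 8 active warps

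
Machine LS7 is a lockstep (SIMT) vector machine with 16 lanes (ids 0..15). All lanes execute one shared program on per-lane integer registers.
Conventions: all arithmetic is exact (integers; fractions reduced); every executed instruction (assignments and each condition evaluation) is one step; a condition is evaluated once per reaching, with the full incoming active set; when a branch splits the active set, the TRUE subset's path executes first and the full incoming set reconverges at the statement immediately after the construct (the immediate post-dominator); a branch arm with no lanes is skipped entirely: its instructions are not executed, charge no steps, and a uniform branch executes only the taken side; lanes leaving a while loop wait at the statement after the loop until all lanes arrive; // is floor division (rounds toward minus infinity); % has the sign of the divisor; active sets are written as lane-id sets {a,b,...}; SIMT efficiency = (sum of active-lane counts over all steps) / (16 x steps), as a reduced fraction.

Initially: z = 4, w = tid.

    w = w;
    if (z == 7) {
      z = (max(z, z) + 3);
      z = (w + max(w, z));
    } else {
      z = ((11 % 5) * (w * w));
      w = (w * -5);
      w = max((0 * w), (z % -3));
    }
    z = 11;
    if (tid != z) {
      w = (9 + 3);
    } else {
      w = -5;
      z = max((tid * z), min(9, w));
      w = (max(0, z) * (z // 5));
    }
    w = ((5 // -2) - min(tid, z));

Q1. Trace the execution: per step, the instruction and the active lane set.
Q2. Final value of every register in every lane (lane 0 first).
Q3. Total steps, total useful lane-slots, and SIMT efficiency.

step 0: w <- w                       {0,1,2,3,4,5,6,7,8,9,10,11,12,13,14,15}
step 1: eval (z == 7)                {0,1,2,3,4,5,6,7,8,9,10,11,12,13,14,15}
step 2: z <- ((11 % 5) * (w * w))    {0,1,2,3,4,5,6,7,8,9,10,11,12,13,14,15}
step 3: w <- (w * -5)                {0,1,2,3,4,5,6,7,8,9,10,11,12,13,14,15}
step 4: w <- max((0 * w), (z % -3))  {0,1,2,3,4,5,6,7,8,9,10,11,12,13,14,15}
step 5: z <- 11                      {0,1,2,3,4,5,6,7,8,9,10,11,12,13,14,15}
step 6: eval (tid != z)              {0,1,2,3,4,5,6,7,8,9,10,11,12,13,14,15}
step 7: w <- (9 + 3)                 {0,1,2,3,4,5,6,7,8,9,10,12,13,14,15}
step 8: w <- -5                      {11}
step 9: z <- max((tid * z), min(9, w)) {11}
step 10: w <- (max(0, z) * (z // 5))  {11}
step 11: w <- ((5 // -2) - min(tid, z)) {0,1,2,3,4,5,6,7,8,9,10,11,12,13,14,15}

Answer: 12 steps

z: 11,11,11,11,11,11,11,11,11,11,11,121,11,11,11,11
w: -3,-4,-5,-6,-7,-8,-9,-10,-11,-12,-13,-14,-14,-14,-14,-14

steps = 12; useful = 146; efficiency = 146/192 = 73/96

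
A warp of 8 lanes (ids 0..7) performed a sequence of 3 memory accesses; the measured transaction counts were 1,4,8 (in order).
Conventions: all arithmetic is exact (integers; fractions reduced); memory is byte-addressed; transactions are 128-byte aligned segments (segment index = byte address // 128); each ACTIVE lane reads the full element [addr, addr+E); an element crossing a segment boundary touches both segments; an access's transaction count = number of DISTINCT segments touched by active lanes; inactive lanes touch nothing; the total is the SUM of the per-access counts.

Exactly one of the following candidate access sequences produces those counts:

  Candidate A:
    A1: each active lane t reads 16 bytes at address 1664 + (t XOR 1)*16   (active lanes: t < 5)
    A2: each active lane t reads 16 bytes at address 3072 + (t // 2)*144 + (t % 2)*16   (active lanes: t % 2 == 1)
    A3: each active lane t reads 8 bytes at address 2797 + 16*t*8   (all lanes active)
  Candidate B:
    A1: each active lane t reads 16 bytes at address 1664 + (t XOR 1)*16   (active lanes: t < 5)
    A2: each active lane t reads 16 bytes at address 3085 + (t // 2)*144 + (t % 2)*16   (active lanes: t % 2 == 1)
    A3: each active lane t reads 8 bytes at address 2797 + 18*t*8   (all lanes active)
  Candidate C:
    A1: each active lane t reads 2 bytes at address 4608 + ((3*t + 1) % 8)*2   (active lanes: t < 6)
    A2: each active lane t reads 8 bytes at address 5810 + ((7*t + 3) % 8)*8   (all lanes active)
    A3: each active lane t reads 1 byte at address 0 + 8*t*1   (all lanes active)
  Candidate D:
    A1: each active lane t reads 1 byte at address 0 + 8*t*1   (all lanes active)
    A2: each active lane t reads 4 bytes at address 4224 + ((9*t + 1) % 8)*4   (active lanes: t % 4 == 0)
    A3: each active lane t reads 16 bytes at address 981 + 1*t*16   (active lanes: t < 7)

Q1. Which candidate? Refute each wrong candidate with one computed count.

B: A3 gives 9 transactions, not 8
C: A2 gives 1 transaction, not 4
D: A2 gives 1 transaction, not 4
A: all counts match (1,4,8)

Answer: A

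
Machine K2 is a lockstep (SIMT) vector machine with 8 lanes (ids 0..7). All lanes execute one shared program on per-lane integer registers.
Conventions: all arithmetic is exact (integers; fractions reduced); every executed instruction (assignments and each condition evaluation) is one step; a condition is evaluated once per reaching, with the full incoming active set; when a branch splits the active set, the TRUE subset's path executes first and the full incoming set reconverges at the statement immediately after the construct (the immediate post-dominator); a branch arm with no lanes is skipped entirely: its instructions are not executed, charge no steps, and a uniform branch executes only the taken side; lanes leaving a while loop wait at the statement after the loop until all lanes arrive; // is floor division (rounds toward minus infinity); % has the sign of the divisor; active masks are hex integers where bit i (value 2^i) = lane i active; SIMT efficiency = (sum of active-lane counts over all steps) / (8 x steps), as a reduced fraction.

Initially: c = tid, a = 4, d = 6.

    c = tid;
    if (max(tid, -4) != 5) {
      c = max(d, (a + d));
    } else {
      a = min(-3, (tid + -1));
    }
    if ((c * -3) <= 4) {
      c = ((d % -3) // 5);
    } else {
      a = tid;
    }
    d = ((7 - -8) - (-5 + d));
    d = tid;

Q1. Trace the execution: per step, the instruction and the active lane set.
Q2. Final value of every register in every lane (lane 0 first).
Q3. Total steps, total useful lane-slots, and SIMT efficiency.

step 0: c <- tid                     0xff
step 1: eval (max(tid, -4) != 5)     0xff
step 2: c <- max(d, (a + d))         0xdf
step 3: a <- min(-3, (tid + -1))     0x20
step 4: eval ((c * -3) <= 4)         0xff
step 5: c <- ((d % -3) // 5)         0xff
step 6: d <- ((7 - -8) - (-5 + d))   0xff
step 7: d <- tid                     0xff

Answer: 8 steps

c: 0,0,0,0,0,0,0,0
a: 4,4,4,4,4,-3,4,4
d: 0,1,2,3,4,5,6,7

steps = 8; useful = 56; efficiency = 56/64 = 7/8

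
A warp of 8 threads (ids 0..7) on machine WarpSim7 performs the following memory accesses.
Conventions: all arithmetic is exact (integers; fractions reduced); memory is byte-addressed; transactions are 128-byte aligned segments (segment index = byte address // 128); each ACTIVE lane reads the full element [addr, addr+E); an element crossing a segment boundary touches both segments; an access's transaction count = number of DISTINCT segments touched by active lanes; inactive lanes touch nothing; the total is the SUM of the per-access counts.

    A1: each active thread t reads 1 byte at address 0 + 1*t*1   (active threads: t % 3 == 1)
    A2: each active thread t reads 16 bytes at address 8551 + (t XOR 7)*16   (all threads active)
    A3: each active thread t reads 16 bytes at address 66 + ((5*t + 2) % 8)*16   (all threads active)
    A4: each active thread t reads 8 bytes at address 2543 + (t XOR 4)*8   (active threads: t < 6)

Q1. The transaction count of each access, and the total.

A1: 1 transaction
A2: 2 transactions
A3: 2 transactions
A4: 2 transactions

Answer: 1,2,2,2; total 7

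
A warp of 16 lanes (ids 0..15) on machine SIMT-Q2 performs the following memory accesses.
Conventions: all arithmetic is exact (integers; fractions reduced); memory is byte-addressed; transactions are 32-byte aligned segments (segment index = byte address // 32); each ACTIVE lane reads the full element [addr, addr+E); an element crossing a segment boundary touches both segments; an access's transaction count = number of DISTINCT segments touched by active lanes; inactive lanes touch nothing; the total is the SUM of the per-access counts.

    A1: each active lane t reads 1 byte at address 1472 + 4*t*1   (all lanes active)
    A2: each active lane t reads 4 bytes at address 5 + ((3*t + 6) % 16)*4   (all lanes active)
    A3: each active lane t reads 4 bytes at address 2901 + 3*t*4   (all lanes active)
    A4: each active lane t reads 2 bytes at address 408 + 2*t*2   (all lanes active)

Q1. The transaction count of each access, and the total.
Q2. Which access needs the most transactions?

A1: 2 transactions
A2: 3 transactions
A3: 7 transactions
A4: 3 transactions

Answer: 2,3,7,3; total 15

Answer: A3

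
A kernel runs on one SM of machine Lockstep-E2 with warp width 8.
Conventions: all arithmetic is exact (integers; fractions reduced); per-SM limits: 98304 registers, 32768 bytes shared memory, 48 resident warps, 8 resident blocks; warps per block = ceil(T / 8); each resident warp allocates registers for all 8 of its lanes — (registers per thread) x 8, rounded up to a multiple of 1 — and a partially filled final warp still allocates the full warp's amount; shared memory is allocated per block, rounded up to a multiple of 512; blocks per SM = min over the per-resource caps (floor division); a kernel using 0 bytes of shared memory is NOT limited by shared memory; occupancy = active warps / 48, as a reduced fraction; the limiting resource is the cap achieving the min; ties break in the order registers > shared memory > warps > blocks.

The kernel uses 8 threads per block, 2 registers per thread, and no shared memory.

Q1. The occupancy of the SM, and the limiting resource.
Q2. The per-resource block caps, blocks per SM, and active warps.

Answer: occupancy 1/6, limited by blocks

registers: 6144 blocks
shared memory: no limit (kernel uses none)
warps: 48 blocks
blocks: 8 blocks

Answer: 8 blocks, 8 active warps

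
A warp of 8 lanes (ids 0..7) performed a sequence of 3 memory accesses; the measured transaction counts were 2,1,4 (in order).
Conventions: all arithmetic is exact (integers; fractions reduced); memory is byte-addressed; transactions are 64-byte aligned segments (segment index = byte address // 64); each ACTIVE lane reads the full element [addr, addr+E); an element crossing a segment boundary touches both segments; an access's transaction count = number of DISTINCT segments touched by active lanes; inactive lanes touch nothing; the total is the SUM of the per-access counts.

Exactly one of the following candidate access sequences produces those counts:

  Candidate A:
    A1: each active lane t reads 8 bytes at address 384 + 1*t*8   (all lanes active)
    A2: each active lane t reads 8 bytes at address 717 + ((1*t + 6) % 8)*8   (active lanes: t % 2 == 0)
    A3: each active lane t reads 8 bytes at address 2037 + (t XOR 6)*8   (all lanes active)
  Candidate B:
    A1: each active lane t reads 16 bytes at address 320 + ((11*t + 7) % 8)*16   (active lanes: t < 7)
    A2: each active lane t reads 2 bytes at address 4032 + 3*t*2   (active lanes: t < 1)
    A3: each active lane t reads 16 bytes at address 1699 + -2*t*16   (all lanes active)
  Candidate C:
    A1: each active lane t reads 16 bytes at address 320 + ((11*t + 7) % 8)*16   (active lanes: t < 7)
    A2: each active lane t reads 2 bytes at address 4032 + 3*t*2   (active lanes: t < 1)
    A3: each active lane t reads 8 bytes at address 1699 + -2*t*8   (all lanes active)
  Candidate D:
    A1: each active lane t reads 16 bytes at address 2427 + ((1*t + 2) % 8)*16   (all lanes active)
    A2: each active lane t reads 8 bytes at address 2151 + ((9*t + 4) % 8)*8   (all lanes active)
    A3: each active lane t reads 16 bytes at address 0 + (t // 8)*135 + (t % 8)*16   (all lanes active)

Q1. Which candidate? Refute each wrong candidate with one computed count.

A: A1 gives 1 transaction, not 2
C: A3 gives 3 transactions, not 4
D: A1 gives 3 transactions, not 2
B: all counts match (2,1,4)

Answer: B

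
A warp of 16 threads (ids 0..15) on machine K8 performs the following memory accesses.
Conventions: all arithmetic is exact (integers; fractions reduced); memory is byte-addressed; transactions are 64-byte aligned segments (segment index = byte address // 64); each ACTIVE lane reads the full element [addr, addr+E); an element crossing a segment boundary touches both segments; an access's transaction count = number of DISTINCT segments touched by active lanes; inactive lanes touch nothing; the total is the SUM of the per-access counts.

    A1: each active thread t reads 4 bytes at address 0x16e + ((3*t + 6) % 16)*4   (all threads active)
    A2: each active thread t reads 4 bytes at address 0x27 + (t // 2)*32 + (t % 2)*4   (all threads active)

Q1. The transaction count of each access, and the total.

A1: 2 transactions
A2: 5 transactions

Answer: 2,5; total 7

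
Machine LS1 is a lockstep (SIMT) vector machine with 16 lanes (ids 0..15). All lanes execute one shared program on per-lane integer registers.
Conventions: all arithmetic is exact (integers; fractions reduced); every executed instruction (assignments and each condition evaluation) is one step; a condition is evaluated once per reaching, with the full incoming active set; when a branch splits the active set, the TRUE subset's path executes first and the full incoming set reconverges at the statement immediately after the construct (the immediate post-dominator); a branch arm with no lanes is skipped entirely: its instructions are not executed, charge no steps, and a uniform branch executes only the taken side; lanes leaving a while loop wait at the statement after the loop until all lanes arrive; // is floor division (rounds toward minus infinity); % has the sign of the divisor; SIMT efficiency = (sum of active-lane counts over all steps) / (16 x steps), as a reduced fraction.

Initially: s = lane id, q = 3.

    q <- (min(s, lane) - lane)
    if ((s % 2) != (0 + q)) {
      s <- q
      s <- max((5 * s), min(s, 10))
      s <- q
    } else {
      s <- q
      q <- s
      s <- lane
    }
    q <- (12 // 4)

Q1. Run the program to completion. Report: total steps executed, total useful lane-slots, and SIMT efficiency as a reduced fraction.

Answer: 9 steps, 96 useful, 2/3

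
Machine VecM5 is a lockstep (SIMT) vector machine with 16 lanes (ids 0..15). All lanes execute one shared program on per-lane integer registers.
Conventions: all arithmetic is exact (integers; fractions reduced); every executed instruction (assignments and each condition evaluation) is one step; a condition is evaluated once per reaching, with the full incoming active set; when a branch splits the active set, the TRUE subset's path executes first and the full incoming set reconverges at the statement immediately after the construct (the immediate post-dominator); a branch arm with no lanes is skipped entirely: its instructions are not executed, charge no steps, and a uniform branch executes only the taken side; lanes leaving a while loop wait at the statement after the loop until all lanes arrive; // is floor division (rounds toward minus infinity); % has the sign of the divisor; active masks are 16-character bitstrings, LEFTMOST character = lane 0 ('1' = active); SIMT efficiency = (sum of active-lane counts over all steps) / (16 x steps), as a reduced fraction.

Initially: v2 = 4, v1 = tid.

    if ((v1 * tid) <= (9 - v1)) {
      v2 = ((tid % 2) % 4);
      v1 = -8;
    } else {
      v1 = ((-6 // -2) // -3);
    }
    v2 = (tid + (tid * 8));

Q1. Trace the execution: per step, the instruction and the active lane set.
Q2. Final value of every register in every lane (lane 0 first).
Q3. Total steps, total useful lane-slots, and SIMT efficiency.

step 0: eval ((v1 * tid) <= (9 - v1)) 1111111111111111
step 1: v2 <- ((tid % 2) % 4)        1110000000000000
step 2: v1 <- -8                     1110000000000000
step 3: v1 <- ((-6 // -2) // -3)     0001111111111111
step 4: v2 <- (tid + (tid * 8))      1111111111111111

Answer: 5 steps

v2: 0,9,18,27,36,45,54,63,72,81,90,99,108,117,126,135
v1: -8,-8,-8,-1,-1,-1,-1,-1,-1,-1,-1,-1,-1,-1,-1,-1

steps = 5; useful = 51; efficiency = 51/80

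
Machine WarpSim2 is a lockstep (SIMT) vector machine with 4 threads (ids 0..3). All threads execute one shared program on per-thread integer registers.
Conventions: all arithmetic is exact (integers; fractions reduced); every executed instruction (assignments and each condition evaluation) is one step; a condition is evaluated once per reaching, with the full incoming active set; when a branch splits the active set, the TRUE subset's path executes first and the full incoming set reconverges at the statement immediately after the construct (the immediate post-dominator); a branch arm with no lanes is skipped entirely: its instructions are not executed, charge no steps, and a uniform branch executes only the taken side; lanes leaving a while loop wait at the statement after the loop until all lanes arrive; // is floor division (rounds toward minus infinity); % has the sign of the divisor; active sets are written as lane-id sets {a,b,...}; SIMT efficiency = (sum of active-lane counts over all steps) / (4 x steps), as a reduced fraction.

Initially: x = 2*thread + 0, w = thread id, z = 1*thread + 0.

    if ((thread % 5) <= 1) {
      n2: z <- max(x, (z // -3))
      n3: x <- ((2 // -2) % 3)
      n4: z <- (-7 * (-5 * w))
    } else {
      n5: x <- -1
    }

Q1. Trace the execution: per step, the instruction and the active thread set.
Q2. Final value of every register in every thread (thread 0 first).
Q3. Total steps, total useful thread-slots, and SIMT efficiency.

step 0: eval ((thread % 5) <= 1)     {0,1,2,3}
step 1: z <- max(x, (z // -3))       {0,1}
step 2: x <- ((2 // -2) % 3)         {0,1}
step 3: z <- (-7 * (-5 * w))         {0,1}
step 4: x <- -1                      {2,3}

Answer: 5 steps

x: 2,2,-1,-1
w: 0,1,2,3
z: 0,35,2,3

steps = 5; useful = 12; efficiency = 12/20 = 3/5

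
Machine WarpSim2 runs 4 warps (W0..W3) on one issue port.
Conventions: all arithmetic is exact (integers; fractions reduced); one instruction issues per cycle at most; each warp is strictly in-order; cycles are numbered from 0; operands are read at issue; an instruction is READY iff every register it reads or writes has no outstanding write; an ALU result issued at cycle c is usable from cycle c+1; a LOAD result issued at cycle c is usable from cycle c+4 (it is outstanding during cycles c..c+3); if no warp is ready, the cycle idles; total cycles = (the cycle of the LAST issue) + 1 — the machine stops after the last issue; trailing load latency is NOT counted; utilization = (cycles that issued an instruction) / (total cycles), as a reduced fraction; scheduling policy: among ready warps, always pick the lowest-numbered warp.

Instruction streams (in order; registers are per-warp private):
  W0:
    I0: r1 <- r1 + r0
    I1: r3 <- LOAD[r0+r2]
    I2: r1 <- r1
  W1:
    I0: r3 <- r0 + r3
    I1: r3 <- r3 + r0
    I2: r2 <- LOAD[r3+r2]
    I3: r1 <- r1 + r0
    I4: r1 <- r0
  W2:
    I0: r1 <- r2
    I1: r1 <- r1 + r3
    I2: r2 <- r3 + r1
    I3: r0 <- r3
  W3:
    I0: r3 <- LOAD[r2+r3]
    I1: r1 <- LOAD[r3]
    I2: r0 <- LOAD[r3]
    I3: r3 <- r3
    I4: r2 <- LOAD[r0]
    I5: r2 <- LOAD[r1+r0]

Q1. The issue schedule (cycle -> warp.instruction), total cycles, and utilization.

cycle 0: W0.I0
cycle 1: W0.I1
cycle 2: W0.I2
cycle 3: W1.I0
cycle 4: W1.I1
cycle 5: W1.I2
cycle 6: W1.I3
cycle 7: W1.I4
cycle 8: W2.I0
cycle 9: W2.I1
cycle 10: W2.I2
cycle 11: W2.I3
cycle 12: W3.I0
cycle 13: idle
cycle 14: idle
cycle 15: idle
cycle 16: W3.I1
cycle 17: W3.I2
cycle 18: W3.I3
cycle 19: idle
cycle 20: idle
cycle 21: W3.I4
cycle 22: idle
cycle 23: idle
cycle 24: idle
cycle 25: W3.I5

Answer: 26 cycles, utilization 9/13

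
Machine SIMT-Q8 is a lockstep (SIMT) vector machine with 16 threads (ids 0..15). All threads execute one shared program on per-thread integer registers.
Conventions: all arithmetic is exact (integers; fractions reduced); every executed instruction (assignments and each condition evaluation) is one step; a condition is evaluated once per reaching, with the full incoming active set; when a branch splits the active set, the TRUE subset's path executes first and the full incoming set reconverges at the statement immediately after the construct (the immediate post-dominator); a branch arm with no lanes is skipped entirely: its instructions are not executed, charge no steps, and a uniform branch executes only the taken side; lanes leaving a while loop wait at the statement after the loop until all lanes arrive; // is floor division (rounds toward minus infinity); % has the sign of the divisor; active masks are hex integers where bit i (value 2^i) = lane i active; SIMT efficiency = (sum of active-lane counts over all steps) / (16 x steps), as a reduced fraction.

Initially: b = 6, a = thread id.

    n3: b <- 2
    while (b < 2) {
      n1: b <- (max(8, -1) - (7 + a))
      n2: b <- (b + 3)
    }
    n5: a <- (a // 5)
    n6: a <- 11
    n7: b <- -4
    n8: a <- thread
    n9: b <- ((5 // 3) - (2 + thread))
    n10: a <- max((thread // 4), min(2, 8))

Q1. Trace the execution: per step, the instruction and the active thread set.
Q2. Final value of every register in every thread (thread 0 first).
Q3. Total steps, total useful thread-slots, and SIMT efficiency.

step 0: b <- 2                       0xffff
step 1: eval (b < 2)                 0xffff
step 2: a <- (a // 5)                0xffff
step 3: a <- 11                      0xffff
step 4: b <- -4                      0xffff
step 5: a <- thread                  0xffff
step 6: b <- ((5 // 3) - (2 + thread)) 0xffff
step 7: a <- max((thread // 4), min(2, 8)) 0xffff

Answer: 8 steps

b: -1,-2,-3,-4,-5,-6,-7,-8,-9,-10,-11,-12,-13,-14,-15,-16
a: 2,2,2,2,2,2,2,2,2,2,2,2,3,3,3,3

steps = 8; useful = 128; efficiency = 128/128 = 1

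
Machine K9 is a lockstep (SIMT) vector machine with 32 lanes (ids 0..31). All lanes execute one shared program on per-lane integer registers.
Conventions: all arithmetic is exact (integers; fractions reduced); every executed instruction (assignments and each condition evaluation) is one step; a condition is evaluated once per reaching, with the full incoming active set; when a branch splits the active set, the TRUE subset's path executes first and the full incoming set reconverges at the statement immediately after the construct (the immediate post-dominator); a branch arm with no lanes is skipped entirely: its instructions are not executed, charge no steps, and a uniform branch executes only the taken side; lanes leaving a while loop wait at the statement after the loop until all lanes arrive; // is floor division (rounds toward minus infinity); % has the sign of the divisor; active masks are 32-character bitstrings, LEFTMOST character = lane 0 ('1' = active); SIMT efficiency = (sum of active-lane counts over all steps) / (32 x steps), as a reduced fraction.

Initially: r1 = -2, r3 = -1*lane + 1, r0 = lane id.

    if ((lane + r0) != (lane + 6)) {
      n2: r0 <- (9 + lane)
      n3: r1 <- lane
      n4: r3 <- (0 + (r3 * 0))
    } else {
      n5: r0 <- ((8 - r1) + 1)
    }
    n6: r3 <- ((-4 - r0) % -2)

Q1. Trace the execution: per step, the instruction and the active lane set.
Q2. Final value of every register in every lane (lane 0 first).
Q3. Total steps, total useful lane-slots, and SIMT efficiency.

step 0: eval ((lane + r0) != (lane + 6)) 11111111111111111111111111111111
step 1: r0 <- (9 + lane)             11111101111111111111111111111111
step 2: r1 <- lane                   11111101111111111111111111111111
step 3: r3 <- (0 + (r3 * 0))         11111101111111111111111111111111
step 4: r0 <- ((8 - r1) + 1)         00000010000000000000000000000000
step 5: r3 <- ((-4 - r0) % -2)       11111111111111111111111111111111

Answer: 6 steps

r1: 0,1,2,3,4,5,-2,7,8,9,10,11,12,13,14,15,16,17,18,19,20,21,22,23,24,25,26,27,28,29,30,31
r3: -1,0,-1,0,-1,0,-1,0,-1,0,-1,0,-1,0,-1,0,-1,0,-1,0,-1,0,-1,0,-1,0,-1,0,-1,0,-1,0
r0: 9,10,11,12,13,14,11,16,17,18,19,20,21,22,23,24,25,26,27,28,29,30,31,32,33,34,35,36,37,38,39,40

steps = 6; useful = 158; efficiency = 158/192 = 79/96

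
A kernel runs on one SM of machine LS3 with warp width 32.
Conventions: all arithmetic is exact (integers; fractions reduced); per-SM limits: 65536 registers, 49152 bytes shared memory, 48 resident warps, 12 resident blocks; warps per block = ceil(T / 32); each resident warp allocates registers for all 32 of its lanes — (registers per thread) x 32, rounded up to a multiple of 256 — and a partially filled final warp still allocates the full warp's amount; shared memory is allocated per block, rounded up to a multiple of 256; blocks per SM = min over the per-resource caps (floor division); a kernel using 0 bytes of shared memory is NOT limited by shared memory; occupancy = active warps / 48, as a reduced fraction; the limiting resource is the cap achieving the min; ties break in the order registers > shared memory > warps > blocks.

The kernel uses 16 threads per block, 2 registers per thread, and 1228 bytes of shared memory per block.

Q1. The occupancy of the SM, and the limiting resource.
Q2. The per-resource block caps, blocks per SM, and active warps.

Answer: occupancy 1/4, limited by blocks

registers: 256 blocks
shared memory: 38 blocks
warps: 48 blocks
blocks: 12 blocks

Answer: 12 blocks, 12 active warps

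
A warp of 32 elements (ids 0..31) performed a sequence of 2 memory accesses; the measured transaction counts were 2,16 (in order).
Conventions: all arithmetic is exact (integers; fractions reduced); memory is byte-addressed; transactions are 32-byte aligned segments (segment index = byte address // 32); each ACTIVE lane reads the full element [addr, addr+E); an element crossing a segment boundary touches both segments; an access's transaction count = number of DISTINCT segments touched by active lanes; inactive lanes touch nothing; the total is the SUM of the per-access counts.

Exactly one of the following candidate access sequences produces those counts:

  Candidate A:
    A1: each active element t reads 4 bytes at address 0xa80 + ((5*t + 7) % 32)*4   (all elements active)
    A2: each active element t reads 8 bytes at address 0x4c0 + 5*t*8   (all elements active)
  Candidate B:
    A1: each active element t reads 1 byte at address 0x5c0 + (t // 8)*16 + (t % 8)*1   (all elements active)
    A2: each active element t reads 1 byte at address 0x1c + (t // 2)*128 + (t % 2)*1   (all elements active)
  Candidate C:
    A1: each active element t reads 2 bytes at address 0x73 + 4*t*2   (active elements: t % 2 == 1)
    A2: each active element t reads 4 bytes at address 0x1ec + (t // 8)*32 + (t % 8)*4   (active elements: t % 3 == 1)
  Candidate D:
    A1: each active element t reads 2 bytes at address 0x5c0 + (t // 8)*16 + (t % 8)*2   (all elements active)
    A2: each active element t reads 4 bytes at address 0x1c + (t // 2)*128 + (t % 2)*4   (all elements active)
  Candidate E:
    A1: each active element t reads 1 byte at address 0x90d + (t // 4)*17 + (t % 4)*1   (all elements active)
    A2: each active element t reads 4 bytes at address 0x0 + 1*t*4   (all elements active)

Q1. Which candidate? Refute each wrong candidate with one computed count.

A: A1 gives 4 transactions, not 2
C: A1 gives 9 transactions, not 2
D: A2 gives 32 transactions, not 16
E: A1 gives 5 transactions, not 2
B: all counts match (2,16)

Answer: B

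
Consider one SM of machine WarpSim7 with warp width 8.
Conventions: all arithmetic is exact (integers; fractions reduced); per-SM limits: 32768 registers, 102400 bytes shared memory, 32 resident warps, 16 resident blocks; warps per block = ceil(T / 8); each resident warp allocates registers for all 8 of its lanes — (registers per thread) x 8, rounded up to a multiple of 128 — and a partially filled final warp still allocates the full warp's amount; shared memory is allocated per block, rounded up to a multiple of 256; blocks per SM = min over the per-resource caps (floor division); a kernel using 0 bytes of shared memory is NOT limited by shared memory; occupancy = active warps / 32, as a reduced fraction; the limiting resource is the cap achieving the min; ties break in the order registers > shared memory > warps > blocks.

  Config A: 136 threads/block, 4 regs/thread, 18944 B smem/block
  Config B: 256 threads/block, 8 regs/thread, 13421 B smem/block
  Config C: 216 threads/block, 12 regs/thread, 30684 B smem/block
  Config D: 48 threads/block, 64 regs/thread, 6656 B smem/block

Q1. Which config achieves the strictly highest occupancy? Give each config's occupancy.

occupancies: A 17/32, B 1, C 27/32, D 15/16

Answer: B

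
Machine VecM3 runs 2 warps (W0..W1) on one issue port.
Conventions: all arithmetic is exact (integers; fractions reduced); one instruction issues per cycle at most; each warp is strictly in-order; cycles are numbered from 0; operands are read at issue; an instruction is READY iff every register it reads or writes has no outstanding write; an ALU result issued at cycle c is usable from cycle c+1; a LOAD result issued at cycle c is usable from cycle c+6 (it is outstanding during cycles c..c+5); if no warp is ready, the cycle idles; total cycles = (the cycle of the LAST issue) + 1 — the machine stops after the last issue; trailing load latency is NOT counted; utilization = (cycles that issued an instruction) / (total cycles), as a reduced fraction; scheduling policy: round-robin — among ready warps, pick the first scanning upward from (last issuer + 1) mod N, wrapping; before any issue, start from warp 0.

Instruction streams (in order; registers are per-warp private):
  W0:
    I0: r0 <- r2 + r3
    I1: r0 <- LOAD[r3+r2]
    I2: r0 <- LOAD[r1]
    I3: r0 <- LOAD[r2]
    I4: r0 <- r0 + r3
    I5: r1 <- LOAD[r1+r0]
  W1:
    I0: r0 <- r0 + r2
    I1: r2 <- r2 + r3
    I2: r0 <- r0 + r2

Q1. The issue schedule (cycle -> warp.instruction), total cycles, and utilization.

cycle 0: W0.I0
cycle 1: W1.I0
cycle 2: W0.I1
cycle 3: W1.I1
cycle 4: W1.I2
cycle 5: idle
cycle 6: idle
cycle 7: idle
cycle 8: W0.I2
cycle 9: idle
cycle 10: idle
cycle 11: idle
cycle 12: idle
cycle 13: idle
cycle 14: W0.I3
cycle 15: idle
cycle 16: idle
cycle 17: idle
cycle 18: idle
cycle 19: idle
cycle 20: W0.I4
cycle 21: W0.I5

Answer: 22 cycles, utilization 9/22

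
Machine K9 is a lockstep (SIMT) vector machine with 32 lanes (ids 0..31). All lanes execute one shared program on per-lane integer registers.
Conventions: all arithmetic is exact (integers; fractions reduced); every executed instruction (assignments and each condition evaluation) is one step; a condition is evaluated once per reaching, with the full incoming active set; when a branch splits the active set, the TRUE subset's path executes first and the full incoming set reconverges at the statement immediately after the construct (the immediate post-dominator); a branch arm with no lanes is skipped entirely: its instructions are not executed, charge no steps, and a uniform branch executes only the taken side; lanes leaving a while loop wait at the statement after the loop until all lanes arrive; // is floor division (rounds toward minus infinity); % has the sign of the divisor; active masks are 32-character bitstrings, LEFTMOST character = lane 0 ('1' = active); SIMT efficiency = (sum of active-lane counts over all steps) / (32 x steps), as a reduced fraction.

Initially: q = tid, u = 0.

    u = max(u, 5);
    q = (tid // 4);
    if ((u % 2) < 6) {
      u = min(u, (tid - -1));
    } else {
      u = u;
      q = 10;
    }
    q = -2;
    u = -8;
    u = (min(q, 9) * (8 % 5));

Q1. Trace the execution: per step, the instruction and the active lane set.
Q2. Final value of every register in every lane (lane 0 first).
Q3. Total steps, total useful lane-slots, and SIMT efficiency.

step 0: u <- max(u, 5)               11111111111111111111111111111111
step 1: q <- (tid // 4)              11111111111111111111111111111111
step 2: eval ((u % 2) < 6)           11111111111111111111111111111111
step 3: u <- min(u, (tid - -1))      11111111111111111111111111111111
step 4: q <- -2                      11111111111111111111111111111111
step 5: u <- -8                      11111111111111111111111111111111
step 6: u <- (min(q, 9) * (8 % 5))   11111111111111111111111111111111

Answer: 7 steps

q: -2,-2,-2,-2,-2,-2,-2,-2,-2,-2,-2,-2,-2,-2,-2,-2,-2,-2,-2,-2,-2,-2,-2,-2,-2,-2,-2,-2,-2,-2,-2,-2
u: -6,-6,-6,-6,-6,-6,-6,-6,-6,-6,-6,-6,-6,-6,-6,-6,-6,-6,-6,-6,-6,-6,-6,-6,-6,-6,-6,-6,-6,-6,-6,-6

steps = 7; useful = 224; efficiency = 224/224 = 1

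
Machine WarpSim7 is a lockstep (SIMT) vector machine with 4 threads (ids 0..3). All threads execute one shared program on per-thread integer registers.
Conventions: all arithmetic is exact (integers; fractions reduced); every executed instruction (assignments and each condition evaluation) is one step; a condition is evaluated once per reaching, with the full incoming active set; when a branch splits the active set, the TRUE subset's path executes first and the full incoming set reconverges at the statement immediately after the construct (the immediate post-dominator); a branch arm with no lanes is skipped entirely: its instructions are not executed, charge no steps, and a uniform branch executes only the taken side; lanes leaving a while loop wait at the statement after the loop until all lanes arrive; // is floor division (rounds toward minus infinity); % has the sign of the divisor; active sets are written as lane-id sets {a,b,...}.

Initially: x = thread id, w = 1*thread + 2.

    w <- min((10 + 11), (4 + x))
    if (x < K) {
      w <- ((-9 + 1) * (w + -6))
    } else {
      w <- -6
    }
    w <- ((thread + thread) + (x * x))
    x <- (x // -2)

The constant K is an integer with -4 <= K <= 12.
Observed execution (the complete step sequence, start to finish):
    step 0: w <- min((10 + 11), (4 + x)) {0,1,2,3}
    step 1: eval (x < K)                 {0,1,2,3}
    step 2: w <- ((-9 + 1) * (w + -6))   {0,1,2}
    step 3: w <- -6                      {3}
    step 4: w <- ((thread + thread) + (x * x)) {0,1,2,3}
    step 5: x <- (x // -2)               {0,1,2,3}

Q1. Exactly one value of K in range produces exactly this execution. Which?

Answer: K = 3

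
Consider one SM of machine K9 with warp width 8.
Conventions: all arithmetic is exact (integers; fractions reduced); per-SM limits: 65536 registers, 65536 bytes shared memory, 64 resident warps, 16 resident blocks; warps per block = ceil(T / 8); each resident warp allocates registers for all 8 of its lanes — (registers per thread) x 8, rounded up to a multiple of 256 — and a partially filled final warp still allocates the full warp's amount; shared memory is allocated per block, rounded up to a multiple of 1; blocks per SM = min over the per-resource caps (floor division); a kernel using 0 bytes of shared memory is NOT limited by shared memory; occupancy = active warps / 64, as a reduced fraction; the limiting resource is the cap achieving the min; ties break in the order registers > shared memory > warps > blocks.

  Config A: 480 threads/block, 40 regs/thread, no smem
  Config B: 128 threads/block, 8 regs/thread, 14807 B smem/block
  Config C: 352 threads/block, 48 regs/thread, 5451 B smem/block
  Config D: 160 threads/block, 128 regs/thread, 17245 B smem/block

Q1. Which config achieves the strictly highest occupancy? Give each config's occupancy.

occupancies: A 15/16, B 1, C 11/16, D 15/16

Answer: B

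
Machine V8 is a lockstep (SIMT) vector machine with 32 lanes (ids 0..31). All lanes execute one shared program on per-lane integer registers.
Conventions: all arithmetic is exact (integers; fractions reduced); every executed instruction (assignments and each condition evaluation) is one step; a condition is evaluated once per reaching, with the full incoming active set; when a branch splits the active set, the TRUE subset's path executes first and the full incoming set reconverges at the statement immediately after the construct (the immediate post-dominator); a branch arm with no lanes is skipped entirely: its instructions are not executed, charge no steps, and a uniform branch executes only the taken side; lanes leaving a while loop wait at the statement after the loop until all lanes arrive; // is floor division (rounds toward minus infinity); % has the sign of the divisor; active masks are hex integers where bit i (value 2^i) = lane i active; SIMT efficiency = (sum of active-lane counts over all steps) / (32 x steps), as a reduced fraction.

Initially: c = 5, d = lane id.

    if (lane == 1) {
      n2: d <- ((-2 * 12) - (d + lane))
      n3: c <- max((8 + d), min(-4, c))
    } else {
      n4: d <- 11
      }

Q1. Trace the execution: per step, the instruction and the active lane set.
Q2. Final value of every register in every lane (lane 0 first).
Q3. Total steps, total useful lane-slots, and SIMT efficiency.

step 0: eval (lane == 1)             0xffffffff
step 1: d <- ((-2 * 12) - (d + lane)) 0x00000002
step 2: c <- max((8 + d), min(-4, c)) 0x00000002
step 3: d <- 11                      0xfffffffd

Answer: 4 steps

c: 5,-4,5,5,5,5,5,5,5,5,5,5,5,5,5,5,5,5,5,5,5,5,5,5,5,5,5,5,5,5,5,5
d: 11,-26,11,11,11,11,11,11,11,11,11,11,11,11,11,11,11,11,11,11,11,11,11,11,11,11,11,11,11,11,11,11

steps = 4; useful = 65; efficiency = 65/128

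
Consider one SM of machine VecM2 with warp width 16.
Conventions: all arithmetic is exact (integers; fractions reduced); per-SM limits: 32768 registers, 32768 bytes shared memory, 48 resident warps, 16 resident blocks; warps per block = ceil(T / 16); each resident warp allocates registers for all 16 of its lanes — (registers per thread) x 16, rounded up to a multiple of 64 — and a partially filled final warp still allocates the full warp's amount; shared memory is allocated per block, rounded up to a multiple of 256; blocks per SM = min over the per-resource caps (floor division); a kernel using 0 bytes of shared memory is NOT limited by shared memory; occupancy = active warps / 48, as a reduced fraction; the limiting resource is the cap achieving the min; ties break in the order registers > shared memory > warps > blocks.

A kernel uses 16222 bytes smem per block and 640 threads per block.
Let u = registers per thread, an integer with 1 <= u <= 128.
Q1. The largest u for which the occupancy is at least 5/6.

Answer: u = 48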